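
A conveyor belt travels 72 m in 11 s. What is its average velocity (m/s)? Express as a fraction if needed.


Given: distance d = 72 m, time t = 11 s
Using v = d / t
v = 72 / 11
v = 72/11 m/s

72/11 m/s


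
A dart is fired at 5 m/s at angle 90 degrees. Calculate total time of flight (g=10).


Given: v0 = 5 m/s, theta = 90 deg, g = 10 m/s^2
sin(90) = 1
Using T = 2*v0*sin(theta) / g
T = 2*5*1 / 10
T = 10 / 10
T = 1 s

1 s


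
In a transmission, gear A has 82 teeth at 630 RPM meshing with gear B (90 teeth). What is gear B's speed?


Given: N1 = 82 teeth, w1 = 630 RPM, N2 = 90 teeth
Using N1*w1 = N2*w2
w2 = N1*w1 / N2
w2 = 82*630 / 90
w2 = 51660 / 90
w2 = 574 RPM

574 RPM


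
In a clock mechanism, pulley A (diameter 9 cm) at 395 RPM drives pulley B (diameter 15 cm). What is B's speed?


Given: D1 = 9 cm, w1 = 395 RPM, D2 = 15 cm
Using D1*w1 = D2*w2
w2 = D1*w1 / D2
w2 = 9*395 / 15
w2 = 3555 / 15
w2 = 237 RPM

237 RPM


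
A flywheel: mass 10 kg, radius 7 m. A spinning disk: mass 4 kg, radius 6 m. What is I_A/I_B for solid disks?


Given: M1=10 kg, R1=7 m, M2=4 kg, R2=6 m
For a disk: I = (1/2)*M*R^2, so I_A/I_B = (M1*R1^2)/(M2*R2^2)
M1*R1^2 = 10*49 = 490
M2*R2^2 = 4*36 = 144
I_A/I_B = 490/144 = 245/72

245/72


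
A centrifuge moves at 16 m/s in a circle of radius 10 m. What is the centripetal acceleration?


Given: v = 16 m/s, r = 10 m
Using a_c = v^2 / r
a_c = 16^2 / 10
a_c = 256 / 10
a_c = 128/5 m/s^2

128/5 m/s^2


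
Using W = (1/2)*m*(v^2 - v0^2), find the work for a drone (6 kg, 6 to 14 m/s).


Given: m = 6 kg, v0 = 6 m/s, v = 14 m/s
Using W = (1/2)*m*(v^2 - v0^2)
v^2 = 14^2 = 196
v0^2 = 6^2 = 36
v^2 - v0^2 = 196 - 36 = 160
W = (1/2)*6*160 = 480 J

480 J


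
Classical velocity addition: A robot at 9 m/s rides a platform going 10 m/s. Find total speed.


Given: object velocity = 9 m/s, platform velocity = 10 m/s (same direction)
Using classical velocity addition: v_total = v_object + v_platform
v_total = 9 + 10
v_total = 19 m/s

19 m/s


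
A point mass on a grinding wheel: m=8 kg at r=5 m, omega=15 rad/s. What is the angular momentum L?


Given: m = 8 kg, r = 5 m, omega = 15 rad/s
For a point mass: I = m*r^2
I = 8*5^2 = 8*25 = 200
L = I*omega = 200*15
L = 3000 kg*m^2/s

3000 kg*m^2/s


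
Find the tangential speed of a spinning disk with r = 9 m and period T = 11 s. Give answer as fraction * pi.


Given: radius r = 9 m, period T = 11 s
Using v = 2*pi*r / T
v = 2*pi*9 / 11
v = 18*pi / 11
v = 18/11*pi m/s

18/11*pi m/s


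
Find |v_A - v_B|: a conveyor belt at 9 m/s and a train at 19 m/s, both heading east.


Given: v_A = 9 m/s east, v_B = 19 m/s east
Both move in the same direction; relative speed = |v_A - v_B|
|9 - 19| = |-10|
= 10 m/s

10 m/s


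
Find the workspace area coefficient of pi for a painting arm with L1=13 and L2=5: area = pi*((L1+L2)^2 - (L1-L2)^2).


Given: L1 = 13, L2 = 5
(L1+L2)^2 = (18)^2 = 324
(L1-L2)^2 = (8)^2 = 64
Difference = 324 - 64 = 260
This equals 4*L1*L2 = 4*13*5 = 260
Workspace area = 260*pi

260


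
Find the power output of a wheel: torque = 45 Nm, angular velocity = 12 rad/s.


Given: tau = 45 Nm, omega = 12 rad/s
Using P = tau * omega
P = 45 * 12
P = 540 W

540 W


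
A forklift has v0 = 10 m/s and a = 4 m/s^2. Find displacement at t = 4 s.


Given: v0 = 10 m/s, a = 4 m/s^2, t = 4 s
Using s = v0*t + (1/2)*a*t^2
s = 10*4 + (1/2)*4*4^2
s = 40 + (1/2)*64
s = 40 + 32
s = 72

72 m


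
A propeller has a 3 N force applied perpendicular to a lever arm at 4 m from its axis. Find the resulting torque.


Given: F = 3 N, r = 4 m, angle = 90 deg (perpendicular)
Using tau = F * r * sin(90)
sin(90) = 1
tau = 3 * 4 * 1
tau = 12 Nm

12 Nm


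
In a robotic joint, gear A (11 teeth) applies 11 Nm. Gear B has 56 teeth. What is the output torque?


Given: N1 = 11, N2 = 56, T1 = 11 Nm
Using T2/T1 = N2/N1
T2 = T1 * N2 / N1
T2 = 11 * 56 / 11
T2 = 616 / 11
T2 = 56 Nm

56 Nm


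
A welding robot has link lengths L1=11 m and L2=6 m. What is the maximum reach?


Given: L1 = 11 m, L2 = 6 m
For a 2-link planar arm, max reach = L1 + L2 (fully extended)
Max reach = 11 + 6
Max reach = 17 m

17 m


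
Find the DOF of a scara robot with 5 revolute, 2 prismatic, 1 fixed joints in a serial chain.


Given: serial robot with 5 revolute, 2 prismatic, 1 fixed joints
DOF contribution per joint type: revolute=1, prismatic=1, spherical=3, fixed=0
DOF = 5*1 + 2*1 + 1*0
DOF = 7

7


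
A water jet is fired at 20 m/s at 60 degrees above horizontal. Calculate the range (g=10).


Given: v0 = 20 m/s, theta = 60 deg, g = 10 m/s^2
sin(2*60) = sin(120) = sqrt(3)/2
Using R = v0^2 * sin(2*theta) / g
R = 20^2 * (sqrt(3)/2) / 10
R = 400 * sqrt(3) / 20
R = 20*sqrt(3) m

20*sqrt(3) m


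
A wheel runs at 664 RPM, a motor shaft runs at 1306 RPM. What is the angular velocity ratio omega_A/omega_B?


Given: RPM_A = 664, RPM_B = 1306
omega = 2*pi*RPM/60, so omega_A/omega_B = RPM_A / RPM_B
omega_A/omega_B = 664 / 1306
omega_A/omega_B = 332/653

332/653


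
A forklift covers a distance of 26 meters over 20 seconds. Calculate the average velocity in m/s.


Given: distance d = 26 m, time t = 20 s
Using v = d / t
v = 26 / 20
v = 13/10 m/s

13/10 m/s


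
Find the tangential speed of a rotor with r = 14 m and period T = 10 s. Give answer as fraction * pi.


Given: radius r = 14 m, period T = 10 s
Using v = 2*pi*r / T
v = 2*pi*14 / 10
v = 28*pi / 10
v = 14/5*pi m/s

14/5*pi m/s


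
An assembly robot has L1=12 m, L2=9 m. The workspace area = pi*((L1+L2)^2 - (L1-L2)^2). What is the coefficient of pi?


Given: L1 = 12, L2 = 9
(L1+L2)^2 = (21)^2 = 441
(L1-L2)^2 = (3)^2 = 9
Difference = 441 - 9 = 432
This equals 4*L1*L2 = 4*12*9 = 432
Workspace area = 432*pi

432


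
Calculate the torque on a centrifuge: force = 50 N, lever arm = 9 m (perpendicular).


Given: F = 50 N, r = 9 m, angle = 90 deg (perpendicular)
Using tau = F * r * sin(90)
sin(90) = 1
tau = 50 * 9 * 1
tau = 450 Nm

450 Nm


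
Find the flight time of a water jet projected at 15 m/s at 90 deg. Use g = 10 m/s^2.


Given: v0 = 15 m/s, theta = 90 deg, g = 10 m/s^2
sin(90) = 1
Using T = 2*v0*sin(theta) / g
T = 2*15*1 / 10
T = 30 / 10
T = 3 s

3 s


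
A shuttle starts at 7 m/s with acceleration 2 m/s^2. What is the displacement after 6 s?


Given: v0 = 7 m/s, a = 2 m/s^2, t = 6 s
Using s = v0*t + (1/2)*a*t^2
s = 7*6 + (1/2)*2*6^2
s = 42 + (1/2)*72
s = 42 + 36
s = 78

78 m


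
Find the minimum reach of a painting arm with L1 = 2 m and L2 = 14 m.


Given: L1 = 2 m, L2 = 14 m
For a 2-link planar arm, min reach = |L1 - L2| (second link folded back)
Min reach = |2 - 14|
Min reach = 12 m

12 m


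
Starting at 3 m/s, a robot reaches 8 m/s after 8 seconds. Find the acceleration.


Given: initial velocity v0 = 3 m/s, final velocity v = 8 m/s, time t = 8 s
Using a = (v - v0) / t
a = (8 - 3) / 8
a = 5 / 8
a = 5/8 m/s^2

5/8 m/s^2


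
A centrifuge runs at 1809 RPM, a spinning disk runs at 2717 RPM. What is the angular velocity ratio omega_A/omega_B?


Given: RPM_A = 1809, RPM_B = 2717
omega = 2*pi*RPM/60, so omega_A/omega_B = RPM_A / RPM_B
omega_A/omega_B = 1809 / 2717
omega_A/omega_B = 1809/2717

1809/2717


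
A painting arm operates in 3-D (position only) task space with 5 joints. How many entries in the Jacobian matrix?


Given: task space dimension = 3, joints = 5
Jacobian is a 3 x 5 matrix
Total entries = rows * columns
Total = 3 * 5
Total = 15

15


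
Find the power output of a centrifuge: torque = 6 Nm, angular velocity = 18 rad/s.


Given: tau = 6 Nm, omega = 18 rad/s
Using P = tau * omega
P = 6 * 18
P = 108 W

108 W


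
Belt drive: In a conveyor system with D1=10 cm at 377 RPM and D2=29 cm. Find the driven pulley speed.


Given: D1 = 10 cm, w1 = 377 RPM, D2 = 29 cm
Using D1*w1 = D2*w2
w2 = D1*w1 / D2
w2 = 10*377 / 29
w2 = 3770 / 29
w2 = 130 RPM

130 RPM


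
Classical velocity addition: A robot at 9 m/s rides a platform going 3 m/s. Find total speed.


Given: object velocity = 9 m/s, platform velocity = 3 m/s (same direction)
Using classical velocity addition: v_total = v_object + v_platform
v_total = 9 + 3
v_total = 12 m/s

12 m/s


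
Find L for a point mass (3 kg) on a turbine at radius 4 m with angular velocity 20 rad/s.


Given: m = 3 kg, r = 4 m, omega = 20 rad/s
For a point mass: I = m*r^2
I = 3*4^2 = 3*16 = 48
L = I*omega = 48*20
L = 960 kg*m^2/s

960 kg*m^2/s


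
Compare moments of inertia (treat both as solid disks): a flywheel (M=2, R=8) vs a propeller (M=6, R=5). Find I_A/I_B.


Given: M1=2 kg, R1=8 m, M2=6 kg, R2=5 m
For a disk: I = (1/2)*M*R^2, so I_A/I_B = (M1*R1^2)/(M2*R2^2)
M1*R1^2 = 2*64 = 128
M2*R2^2 = 6*25 = 150
I_A/I_B = 128/150 = 64/75

64/75


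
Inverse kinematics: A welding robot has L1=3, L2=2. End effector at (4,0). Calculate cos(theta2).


Given: L1 = 3, L2 = 2, target (x, y) = (4, 0)
Using cos(theta2) = (x^2 + y^2 - L1^2 - L2^2) / (2*L1*L2)
x^2 + y^2 = 4^2 + 0 = 16
L1^2 + L2^2 = 9 + 4 = 13
Numerator = 16 - 13 = 3
Denominator = 2*3*2 = 12
cos(theta2) = 3/12 = 1/4

1/4


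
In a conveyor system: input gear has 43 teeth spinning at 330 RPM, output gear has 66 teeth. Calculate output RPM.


Given: N1 = 43 teeth, w1 = 330 RPM, N2 = 66 teeth
Using N1*w1 = N2*w2
w2 = N1*w1 / N2
w2 = 43*330 / 66
w2 = 14190 / 66
w2 = 215 RPM

215 RPM


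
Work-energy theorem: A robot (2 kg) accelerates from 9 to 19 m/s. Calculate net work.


Given: m = 2 kg, v0 = 9 m/s, v = 19 m/s
Using W = (1/2)*m*(v^2 - v0^2)
v^2 = 19^2 = 361
v0^2 = 9^2 = 81
v^2 - v0^2 = 361 - 81 = 280
W = (1/2)*2*280 = 280 J

280 J


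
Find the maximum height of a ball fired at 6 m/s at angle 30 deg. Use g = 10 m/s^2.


Given: v0 = 6 m/s, theta = 30 deg, g = 10 m/s^2
sin^2(30) = 1/4
Using H = v0^2 * sin^2(theta) / (2*g)
H = 6^2 * 1/4 / (2*10)
H = 36 * 1/4 / 20
H = 9 / 20
H = 9/20 m

9/20 m


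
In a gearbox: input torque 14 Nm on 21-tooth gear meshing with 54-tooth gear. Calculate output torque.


Given: N1 = 21, N2 = 54, T1 = 14 Nm
Using T2/T1 = N2/N1
T2 = T1 * N2 / N1
T2 = 14 * 54 / 21
T2 = 756 / 21
T2 = 36 Nm

36 Nm


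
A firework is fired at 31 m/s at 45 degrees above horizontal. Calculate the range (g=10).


Given: v0 = 31 m/s, theta = 45 deg, g = 10 m/s^2
sin(2*45) = sin(90) = 1
Using R = v0^2 * sin(2*theta) / g
R = 31^2 * 1 / 10
R = 961 / 10
R = 961/10 m

961/10 m


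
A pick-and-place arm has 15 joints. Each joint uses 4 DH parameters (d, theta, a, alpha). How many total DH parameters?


Given: 15 joints, 4 DH parameters per joint (d, theta, a, alpha)
Total DH parameters = number_of_joints * 4
Total = 15 * 4
Total = 60

60


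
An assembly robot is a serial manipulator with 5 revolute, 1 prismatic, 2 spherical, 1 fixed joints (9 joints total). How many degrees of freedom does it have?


Given: serial robot with 5 revolute, 1 prismatic, 2 spherical, 1 fixed joints
DOF contribution per joint type: revolute=1, prismatic=1, spherical=3, fixed=0
DOF = 5*1 + 1*1 + 2*3 + 1*0
DOF = 12

12


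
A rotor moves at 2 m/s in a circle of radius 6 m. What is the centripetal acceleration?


Given: v = 2 m/s, r = 6 m
Using a_c = v^2 / r
a_c = 2^2 / 6
a_c = 4 / 6
a_c = 2/3 m/s^2

2/3 m/s^2


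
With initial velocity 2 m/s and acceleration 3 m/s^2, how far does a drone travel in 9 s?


Given: v0 = 2 m/s, a = 3 m/s^2, t = 9 s
Using s = v0*t + (1/2)*a*t^2
s = 2*9 + (1/2)*3*9^2
s = 18 + (1/2)*243
s = 18 + 243/2
s = 279/2

279/2 m


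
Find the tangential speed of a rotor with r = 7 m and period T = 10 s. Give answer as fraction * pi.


Given: radius r = 7 m, period T = 10 s
Using v = 2*pi*r / T
v = 2*pi*7 / 10
v = 14*pi / 10
v = 7/5*pi m/s

7/5*pi m/s


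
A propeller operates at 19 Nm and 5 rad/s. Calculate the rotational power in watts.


Given: tau = 19 Nm, omega = 5 rad/s
Using P = tau * omega
P = 19 * 5
P = 95 W

95 W


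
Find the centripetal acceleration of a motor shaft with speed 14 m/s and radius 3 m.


Given: v = 14 m/s, r = 3 m
Using a_c = v^2 / r
a_c = 14^2 / 3
a_c = 196 / 3
a_c = 196/3 m/s^2

196/3 m/s^2


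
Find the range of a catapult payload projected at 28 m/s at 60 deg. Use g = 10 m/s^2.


Given: v0 = 28 m/s, theta = 60 deg, g = 10 m/s^2
sin(2*60) = sin(120) = sqrt(3)/2
Using R = v0^2 * sin(2*theta) / g
R = 28^2 * (sqrt(3)/2) / 10
R = 784 * sqrt(3) / 20
R = 196/5*sqrt(3) m

196/5*sqrt(3) m


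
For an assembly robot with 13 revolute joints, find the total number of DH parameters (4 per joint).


Given: 13 joints, 4 DH parameters per joint (d, theta, a, alpha)
Total DH parameters = number_of_joints * 4
Total = 13 * 4
Total = 52

52


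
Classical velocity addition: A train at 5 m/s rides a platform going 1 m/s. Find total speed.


Given: object velocity = 5 m/s, platform velocity = 1 m/s (same direction)
Using classical velocity addition: v_total = v_object + v_platform
v_total = 5 + 1
v_total = 6 m/s

6 m/s


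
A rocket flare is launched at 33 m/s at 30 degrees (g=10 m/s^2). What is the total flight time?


Given: v0 = 33 m/s, theta = 30 deg, g = 10 m/s^2
sin(30) = 1/2
Using T = 2*v0*sin(theta) / g
T = 2*33*1/2 / 10
T = 33 / 10
T = 33/10 s

33/10 s


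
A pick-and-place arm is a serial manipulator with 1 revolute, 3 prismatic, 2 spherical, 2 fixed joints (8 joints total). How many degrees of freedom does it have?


Given: serial robot with 1 revolute, 3 prismatic, 2 spherical, 2 fixed joints
DOF contribution per joint type: revolute=1, prismatic=1, spherical=3, fixed=0
DOF = 1*1 + 3*1 + 2*3 + 2*0
DOF = 10

10


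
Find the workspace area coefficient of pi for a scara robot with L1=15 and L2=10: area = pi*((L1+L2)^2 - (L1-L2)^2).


Given: L1 = 15, L2 = 10
(L1+L2)^2 = (25)^2 = 625
(L1-L2)^2 = (5)^2 = 25
Difference = 625 - 25 = 600
This equals 4*L1*L2 = 4*15*10 = 600
Workspace area = 600*pi

600


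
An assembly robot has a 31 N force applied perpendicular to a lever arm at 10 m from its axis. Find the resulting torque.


Given: F = 31 N, r = 10 m, angle = 90 deg (perpendicular)
Using tau = F * r * sin(90)
sin(90) = 1
tau = 31 * 10 * 1
tau = 310 Nm

310 Nm


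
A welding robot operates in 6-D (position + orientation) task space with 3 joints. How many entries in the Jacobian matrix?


Given: task space dimension = 6, joints = 3
Jacobian is a 6 x 3 matrix
Total entries = rows * columns
Total = 6 * 3
Total = 18

18


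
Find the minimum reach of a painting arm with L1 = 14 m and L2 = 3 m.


Given: L1 = 14 m, L2 = 3 m
For a 2-link planar arm, min reach = |L1 - L2| (second link folded back)
Min reach = |14 - 3|
Min reach = 11 m

11 m


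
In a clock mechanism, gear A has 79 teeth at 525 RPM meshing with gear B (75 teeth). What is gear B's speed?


Given: N1 = 79 teeth, w1 = 525 RPM, N2 = 75 teeth
Using N1*w1 = N2*w2
w2 = N1*w1 / N2
w2 = 79*525 / 75
w2 = 41475 / 75
w2 = 553 RPM

553 RPM


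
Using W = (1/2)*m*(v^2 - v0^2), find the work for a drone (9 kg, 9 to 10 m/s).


Given: m = 9 kg, v0 = 9 m/s, v = 10 m/s
Using W = (1/2)*m*(v^2 - v0^2)
v^2 = 10^2 = 100
v0^2 = 9^2 = 81
v^2 - v0^2 = 100 - 81 = 19
W = (1/2)*9*19 = 171/2 J

171/2 J


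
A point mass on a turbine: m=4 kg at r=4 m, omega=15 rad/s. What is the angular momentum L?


Given: m = 4 kg, r = 4 m, omega = 15 rad/s
For a point mass: I = m*r^2
I = 4*4^2 = 4*16 = 64
L = I*omega = 64*15
L = 960 kg*m^2/s

960 kg*m^2/s


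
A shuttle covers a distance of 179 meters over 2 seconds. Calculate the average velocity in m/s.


Given: distance d = 179 m, time t = 2 s
Using v = d / t
v = 179 / 2
v = 179/2 m/s

179/2 m/s


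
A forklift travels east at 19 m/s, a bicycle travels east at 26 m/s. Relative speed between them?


Given: v_A = 19 m/s east, v_B = 26 m/s east
Both move in the same direction; relative speed = |v_A - v_B|
|19 - 26| = |-7|
= 7 m/s

7 m/s


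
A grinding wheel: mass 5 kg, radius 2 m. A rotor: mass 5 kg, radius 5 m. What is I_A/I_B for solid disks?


Given: M1=5 kg, R1=2 m, M2=5 kg, R2=5 m
For a disk: I = (1/2)*M*R^2, so I_A/I_B = (M1*R1^2)/(M2*R2^2)
M1*R1^2 = 5*4 = 20
M2*R2^2 = 5*25 = 125
I_A/I_B = 20/125 = 4/25

4/25


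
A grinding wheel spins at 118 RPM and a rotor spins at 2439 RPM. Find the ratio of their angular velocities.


Given: RPM_A = 118, RPM_B = 2439
omega = 2*pi*RPM/60, so omega_A/omega_B = RPM_A / RPM_B
omega_A/omega_B = 118 / 2439
omega_A/omega_B = 118/2439

118/2439


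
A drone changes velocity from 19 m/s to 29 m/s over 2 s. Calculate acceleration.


Given: initial velocity v0 = 19 m/s, final velocity v = 29 m/s, time t = 2 s
Using a = (v - v0) / t
a = (29 - 19) / 2
a = 10 / 2
a = 5 m/s^2

5 m/s^2


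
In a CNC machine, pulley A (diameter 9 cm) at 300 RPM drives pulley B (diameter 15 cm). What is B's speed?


Given: D1 = 9 cm, w1 = 300 RPM, D2 = 15 cm
Using D1*w1 = D2*w2
w2 = D1*w1 / D2
w2 = 9*300 / 15
w2 = 2700 / 15
w2 = 180 RPM

180 RPM


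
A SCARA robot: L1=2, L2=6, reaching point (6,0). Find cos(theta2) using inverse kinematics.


Given: L1 = 2, L2 = 6, target (x, y) = (6, 0)
Using cos(theta2) = (x^2 + y^2 - L1^2 - L2^2) / (2*L1*L2)
x^2 + y^2 = 6^2 + 0 = 36
L1^2 + L2^2 = 4 + 36 = 40
Numerator = 36 - 40 = -4
Denominator = 2*2*6 = 24
cos(theta2) = -4/24 = -1/6

-1/6


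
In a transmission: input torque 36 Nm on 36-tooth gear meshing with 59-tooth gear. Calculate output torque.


Given: N1 = 36, N2 = 59, T1 = 36 Nm
Using T2/T1 = N2/N1
T2 = T1 * N2 / N1
T2 = 36 * 59 / 36
T2 = 2124 / 36
T2 = 59 Nm

59 Nm


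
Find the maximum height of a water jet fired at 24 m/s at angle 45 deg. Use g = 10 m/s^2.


Given: v0 = 24 m/s, theta = 45 deg, g = 10 m/s^2
sin^2(45) = 1/2
Using H = v0^2 * sin^2(theta) / (2*g)
H = 24^2 * 1/2 / (2*10)
H = 576 * 1/2 / 20
H = 288 / 20
H = 72/5 m

72/5 m


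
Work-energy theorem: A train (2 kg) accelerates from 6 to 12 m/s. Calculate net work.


Given: m = 2 kg, v0 = 6 m/s, v = 12 m/s
Using W = (1/2)*m*(v^2 - v0^2)
v^2 = 12^2 = 144
v0^2 = 6^2 = 36
v^2 - v0^2 = 144 - 36 = 108
W = (1/2)*2*108 = 108 J

108 J


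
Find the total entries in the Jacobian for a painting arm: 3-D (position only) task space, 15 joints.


Given: task space dimension = 3, joints = 15
Jacobian is a 3 x 15 matrix
Total entries = rows * columns
Total = 3 * 15
Total = 45

45


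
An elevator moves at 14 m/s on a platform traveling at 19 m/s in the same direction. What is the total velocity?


Given: object velocity = 14 m/s, platform velocity = 19 m/s (same direction)
Using classical velocity addition: v_total = v_object + v_platform
v_total = 14 + 19
v_total = 33 m/s

33 m/s


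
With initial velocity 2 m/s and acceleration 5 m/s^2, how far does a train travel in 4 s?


Given: v0 = 2 m/s, a = 5 m/s^2, t = 4 s
Using s = v0*t + (1/2)*a*t^2
s = 2*4 + (1/2)*5*4^2
s = 8 + (1/2)*80
s = 8 + 40
s = 48

48 m


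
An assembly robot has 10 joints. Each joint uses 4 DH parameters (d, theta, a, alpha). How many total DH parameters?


Given: 10 joints, 4 DH parameters per joint (d, theta, a, alpha)
Total DH parameters = number_of_joints * 4
Total = 10 * 4
Total = 40

40


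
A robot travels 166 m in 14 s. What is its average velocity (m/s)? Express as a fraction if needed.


Given: distance d = 166 m, time t = 14 s
Using v = d / t
v = 166 / 14
v = 83/7 m/s

83/7 m/s


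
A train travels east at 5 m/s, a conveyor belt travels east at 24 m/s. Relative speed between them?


Given: v_A = 5 m/s east, v_B = 24 m/s east
Both move in the same direction; relative speed = |v_A - v_B|
|5 - 24| = |-19|
= 19 m/s

19 m/s


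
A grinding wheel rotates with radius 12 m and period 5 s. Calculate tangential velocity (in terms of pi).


Given: radius r = 12 m, period T = 5 s
Using v = 2*pi*r / T
v = 2*pi*12 / 5
v = 24*pi / 5
v = 24/5*pi m/s

24/5*pi m/s


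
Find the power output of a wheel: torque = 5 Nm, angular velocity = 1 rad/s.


Given: tau = 5 Nm, omega = 1 rad/s
Using P = tau * omega
P = 5 * 1
P = 5 W

5 W


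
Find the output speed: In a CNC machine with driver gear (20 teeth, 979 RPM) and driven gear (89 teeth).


Given: N1 = 20 teeth, w1 = 979 RPM, N2 = 89 teeth
Using N1*w1 = N2*w2
w2 = N1*w1 / N2
w2 = 20*979 / 89
w2 = 19580 / 89
w2 = 220 RPM

220 RPM


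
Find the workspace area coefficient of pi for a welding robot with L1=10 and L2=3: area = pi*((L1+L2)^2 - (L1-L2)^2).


Given: L1 = 10, L2 = 3
(L1+L2)^2 = (13)^2 = 169
(L1-L2)^2 = (7)^2 = 49
Difference = 169 - 49 = 120
This equals 4*L1*L2 = 4*10*3 = 120
Workspace area = 120*pi

120


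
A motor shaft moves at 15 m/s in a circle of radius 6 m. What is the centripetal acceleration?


Given: v = 15 m/s, r = 6 m
Using a_c = v^2 / r
a_c = 15^2 / 6
a_c = 225 / 6
a_c = 75/2 m/s^2

75/2 m/s^2


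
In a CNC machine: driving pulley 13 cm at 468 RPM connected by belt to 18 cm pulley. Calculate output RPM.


Given: D1 = 13 cm, w1 = 468 RPM, D2 = 18 cm
Using D1*w1 = D2*w2
w2 = D1*w1 / D2
w2 = 13*468 / 18
w2 = 6084 / 18
w2 = 338 RPM

338 RPM


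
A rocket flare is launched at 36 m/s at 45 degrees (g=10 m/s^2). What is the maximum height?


Given: v0 = 36 m/s, theta = 45 deg, g = 10 m/s^2
sin^2(45) = 1/2
Using H = v0^2 * sin^2(theta) / (2*g)
H = 36^2 * 1/2 / (2*10)
H = 1296 * 1/2 / 20
H = 648 / 20
H = 162/5 m

162/5 m


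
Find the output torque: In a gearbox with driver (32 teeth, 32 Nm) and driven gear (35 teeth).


Given: N1 = 32, N2 = 35, T1 = 32 Nm
Using T2/T1 = N2/N1
T2 = T1 * N2 / N1
T2 = 32 * 35 / 32
T2 = 1120 / 32
T2 = 35 Nm

35 Nm


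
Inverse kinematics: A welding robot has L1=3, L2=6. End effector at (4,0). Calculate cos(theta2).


Given: L1 = 3, L2 = 6, target (x, y) = (4, 0)
Using cos(theta2) = (x^2 + y^2 - L1^2 - L2^2) / (2*L1*L2)
x^2 + y^2 = 4^2 + 0 = 16
L1^2 + L2^2 = 9 + 36 = 45
Numerator = 16 - 45 = -29
Denominator = 2*3*6 = 36
cos(theta2) = -29/36 = -29/36

-29/36


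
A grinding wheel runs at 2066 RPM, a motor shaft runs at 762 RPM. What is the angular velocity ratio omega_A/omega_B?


Given: RPM_A = 2066, RPM_B = 762
omega = 2*pi*RPM/60, so omega_A/omega_B = RPM_A / RPM_B
omega_A/omega_B = 2066 / 762
omega_A/omega_B = 1033/381

1033/381


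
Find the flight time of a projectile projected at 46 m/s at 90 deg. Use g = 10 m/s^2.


Given: v0 = 46 m/s, theta = 90 deg, g = 10 m/s^2
sin(90) = 1
Using T = 2*v0*sin(theta) / g
T = 2*46*1 / 10
T = 92 / 10
T = 46/5 s

46/5 s


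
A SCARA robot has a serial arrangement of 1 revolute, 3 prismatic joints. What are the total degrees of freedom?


Given: serial robot with 1 revolute, 3 prismatic joints
DOF contribution per joint type: revolute=1, prismatic=1, spherical=3, fixed=0
DOF = 1*1 + 3*1
DOF = 4

4


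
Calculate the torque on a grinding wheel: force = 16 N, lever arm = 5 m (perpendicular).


Given: F = 16 N, r = 5 m, angle = 90 deg (perpendicular)
Using tau = F * r * sin(90)
sin(90) = 1
tau = 16 * 5 * 1
tau = 80 Nm

80 Nm


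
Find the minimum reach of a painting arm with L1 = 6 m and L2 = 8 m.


Given: L1 = 6 m, L2 = 8 m
For a 2-link planar arm, min reach = |L1 - L2| (second link folded back)
Min reach = |6 - 8|
Min reach = 2 m

2 m


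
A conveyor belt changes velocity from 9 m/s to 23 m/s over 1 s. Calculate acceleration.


Given: initial velocity v0 = 9 m/s, final velocity v = 23 m/s, time t = 1 s
Using a = (v - v0) / t
a = (23 - 9) / 1
a = 14 / 1
a = 14 m/s^2

14 m/s^2


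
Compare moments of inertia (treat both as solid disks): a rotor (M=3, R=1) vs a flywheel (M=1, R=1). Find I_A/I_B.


Given: M1=3 kg, R1=1 m, M2=1 kg, R2=1 m
For a disk: I = (1/2)*M*R^2, so I_A/I_B = (M1*R1^2)/(M2*R2^2)
M1*R1^2 = 3*1 = 3
M2*R2^2 = 1*1 = 1
I_A/I_B = 3/1 = 3

3


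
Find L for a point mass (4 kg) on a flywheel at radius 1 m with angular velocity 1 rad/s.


Given: m = 4 kg, r = 1 m, omega = 1 rad/s
For a point mass: I = m*r^2
I = 4*1^2 = 4*1 = 4
L = I*omega = 4*1
L = 4 kg*m^2/s

4 kg*m^2/s


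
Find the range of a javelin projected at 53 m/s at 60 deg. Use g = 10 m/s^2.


Given: v0 = 53 m/s, theta = 60 deg, g = 10 m/s^2
sin(2*60) = sin(120) = sqrt(3)/2
Using R = v0^2 * sin(2*theta) / g
R = 53^2 * (sqrt(3)/2) / 10
R = 2809 * sqrt(3) / 20
R = 2809/20*sqrt(3) m

2809/20*sqrt(3) m


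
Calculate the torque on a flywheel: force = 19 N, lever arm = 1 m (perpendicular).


Given: F = 19 N, r = 1 m, angle = 90 deg (perpendicular)
Using tau = F * r * sin(90)
sin(90) = 1
tau = 19 * 1 * 1
tau = 19 Nm

19 Nm


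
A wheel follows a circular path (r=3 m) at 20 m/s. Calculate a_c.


Given: v = 20 m/s, r = 3 m
Using a_c = v^2 / r
a_c = 20^2 / 3
a_c = 400 / 3
a_c = 400/3 m/s^2

400/3 m/s^2


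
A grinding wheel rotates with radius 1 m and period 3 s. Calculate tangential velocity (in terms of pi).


Given: radius r = 1 m, period T = 3 s
Using v = 2*pi*r / T
v = 2*pi*1 / 3
v = 2*pi / 3
v = 2/3*pi m/s

2/3*pi m/s


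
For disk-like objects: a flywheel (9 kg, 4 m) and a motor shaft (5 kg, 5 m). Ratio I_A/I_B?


Given: M1=9 kg, R1=4 m, M2=5 kg, R2=5 m
For a disk: I = (1/2)*M*R^2, so I_A/I_B = (M1*R1^2)/(M2*R2^2)
M1*R1^2 = 9*16 = 144
M2*R2^2 = 5*25 = 125
I_A/I_B = 144/125 = 144/125

144/125


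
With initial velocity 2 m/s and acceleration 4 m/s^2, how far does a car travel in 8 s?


Given: v0 = 2 m/s, a = 4 m/s^2, t = 8 s
Using s = v0*t + (1/2)*a*t^2
s = 2*8 + (1/2)*4*8^2
s = 16 + (1/2)*256
s = 16 + 128
s = 144

144 m


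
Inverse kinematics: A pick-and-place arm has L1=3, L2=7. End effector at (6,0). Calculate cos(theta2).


Given: L1 = 3, L2 = 7, target (x, y) = (6, 0)
Using cos(theta2) = (x^2 + y^2 - L1^2 - L2^2) / (2*L1*L2)
x^2 + y^2 = 6^2 + 0 = 36
L1^2 + L2^2 = 9 + 49 = 58
Numerator = 36 - 58 = -22
Denominator = 2*3*7 = 42
cos(theta2) = -22/42 = -11/21

-11/21


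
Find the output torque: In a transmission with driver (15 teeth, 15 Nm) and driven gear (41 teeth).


Given: N1 = 15, N2 = 41, T1 = 15 Nm
Using T2/T1 = N2/N1
T2 = T1 * N2 / N1
T2 = 15 * 41 / 15
T2 = 615 / 15
T2 = 41 Nm

41 Nm


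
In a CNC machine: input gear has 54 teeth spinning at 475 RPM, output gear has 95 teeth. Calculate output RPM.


Given: N1 = 54 teeth, w1 = 475 RPM, N2 = 95 teeth
Using N1*w1 = N2*w2
w2 = N1*w1 / N2
w2 = 54*475 / 95
w2 = 25650 / 95
w2 = 270 RPM

270 RPM


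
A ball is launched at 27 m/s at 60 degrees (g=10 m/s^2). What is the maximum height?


Given: v0 = 27 m/s, theta = 60 deg, g = 10 m/s^2
sin^2(60) = 3/4
Using H = v0^2 * sin^2(theta) / (2*g)
H = 27^2 * 3/4 / (2*10)
H = 729 * 3/4 / 20
H = 2187/4 / 20
H = 2187/80 m

2187/80 m


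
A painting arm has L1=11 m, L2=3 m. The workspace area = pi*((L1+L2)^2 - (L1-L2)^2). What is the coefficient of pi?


Given: L1 = 11, L2 = 3
(L1+L2)^2 = (14)^2 = 196
(L1-L2)^2 = (8)^2 = 64
Difference = 196 - 64 = 132
This equals 4*L1*L2 = 4*11*3 = 132
Workspace area = 132*pi

132


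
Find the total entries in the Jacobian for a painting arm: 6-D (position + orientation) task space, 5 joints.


Given: task space dimension = 6, joints = 5
Jacobian is a 6 x 5 matrix
Total entries = rows * columns
Total = 6 * 5
Total = 30

30


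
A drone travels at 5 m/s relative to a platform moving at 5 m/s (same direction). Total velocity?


Given: object velocity = 5 m/s, platform velocity = 5 m/s (same direction)
Using classical velocity addition: v_total = v_object + v_platform
v_total = 5 + 5
v_total = 10 m/s

10 m/s


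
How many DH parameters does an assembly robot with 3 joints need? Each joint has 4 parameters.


Given: 3 joints, 4 DH parameters per joint (d, theta, a, alpha)
Total DH parameters = number_of_joints * 4
Total = 3 * 4
Total = 12

12


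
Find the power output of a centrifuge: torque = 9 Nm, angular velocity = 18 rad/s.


Given: tau = 9 Nm, omega = 18 rad/s
Using P = tau * omega
P = 9 * 18
P = 162 W

162 W


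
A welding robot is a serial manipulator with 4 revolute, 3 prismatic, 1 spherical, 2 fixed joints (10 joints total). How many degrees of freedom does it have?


Given: serial robot with 4 revolute, 3 prismatic, 1 spherical, 2 fixed joints
DOF contribution per joint type: revolute=1, prismatic=1, spherical=3, fixed=0
DOF = 4*1 + 3*1 + 1*3 + 2*0
DOF = 10

10


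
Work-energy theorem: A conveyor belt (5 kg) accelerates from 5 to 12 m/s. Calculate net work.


Given: m = 5 kg, v0 = 5 m/s, v = 12 m/s
Using W = (1/2)*m*(v^2 - v0^2)
v^2 = 12^2 = 144
v0^2 = 5^2 = 25
v^2 - v0^2 = 144 - 25 = 119
W = (1/2)*5*119 = 595/2 J

595/2 J


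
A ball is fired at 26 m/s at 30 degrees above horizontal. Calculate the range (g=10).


Given: v0 = 26 m/s, theta = 30 deg, g = 10 m/s^2
sin(2*30) = sin(60) = sqrt(3)/2
Using R = v0^2 * sin(2*theta) / g
R = 26^2 * (sqrt(3)/2) / 10
R = 676 * sqrt(3) / 20
R = 169/5*sqrt(3) m

169/5*sqrt(3) m


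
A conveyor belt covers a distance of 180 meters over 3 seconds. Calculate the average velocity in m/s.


Given: distance d = 180 m, time t = 3 s
Using v = d / t
v = 180 / 3
v = 60 m/s

60 m/s


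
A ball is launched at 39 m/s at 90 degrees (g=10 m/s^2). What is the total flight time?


Given: v0 = 39 m/s, theta = 90 deg, g = 10 m/s^2
sin(90) = 1
Using T = 2*v0*sin(theta) / g
T = 2*39*1 / 10
T = 78 / 10
T = 39/5 s

39/5 s


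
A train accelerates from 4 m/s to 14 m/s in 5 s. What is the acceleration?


Given: initial velocity v0 = 4 m/s, final velocity v = 14 m/s, time t = 5 s
Using a = (v - v0) / t
a = (14 - 4) / 5
a = 10 / 5
a = 2 m/s^2

2 m/s^2


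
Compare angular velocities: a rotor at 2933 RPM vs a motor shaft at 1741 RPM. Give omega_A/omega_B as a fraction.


Given: RPM_A = 2933, RPM_B = 1741
omega = 2*pi*RPM/60, so omega_A/omega_B = RPM_A / RPM_B
omega_A/omega_B = 2933 / 1741
omega_A/omega_B = 2933/1741

2933/1741


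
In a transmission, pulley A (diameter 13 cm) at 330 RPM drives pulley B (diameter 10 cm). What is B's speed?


Given: D1 = 13 cm, w1 = 330 RPM, D2 = 10 cm
Using D1*w1 = D2*w2
w2 = D1*w1 / D2
w2 = 13*330 / 10
w2 = 4290 / 10
w2 = 429 RPM

429 RPM


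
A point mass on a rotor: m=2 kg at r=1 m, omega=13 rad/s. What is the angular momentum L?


Given: m = 2 kg, r = 1 m, omega = 13 rad/s
For a point mass: I = m*r^2
I = 2*1^2 = 2*1 = 2
L = I*omega = 2*13
L = 26 kg*m^2/s

26 kg*m^2/s


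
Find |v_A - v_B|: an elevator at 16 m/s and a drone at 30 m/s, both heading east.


Given: v_A = 16 m/s east, v_B = 30 m/s east
Both move in the same direction; relative speed = |v_A - v_B|
|16 - 30| = |-14|
= 14 m/s

14 m/s


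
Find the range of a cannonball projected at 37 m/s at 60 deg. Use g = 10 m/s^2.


Given: v0 = 37 m/s, theta = 60 deg, g = 10 m/s^2
sin(2*60) = sin(120) = sqrt(3)/2
Using R = v0^2 * sin(2*theta) / g
R = 37^2 * (sqrt(3)/2) / 10
R = 1369 * sqrt(3) / 20
R = 1369/20*sqrt(3) m

1369/20*sqrt(3) m


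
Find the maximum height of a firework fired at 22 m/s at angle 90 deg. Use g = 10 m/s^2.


Given: v0 = 22 m/s, theta = 90 deg, g = 10 m/s^2
sin^2(90) = 1
Using H = v0^2 * sin^2(theta) / (2*g)
H = 22^2 * 1 / (2*10)
H = 484 * 1 / 20
H = 484 / 20
H = 121/5 m

121/5 m


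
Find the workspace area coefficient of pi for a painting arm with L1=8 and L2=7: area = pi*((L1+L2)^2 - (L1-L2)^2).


Given: L1 = 8, L2 = 7
(L1+L2)^2 = (15)^2 = 225
(L1-L2)^2 = (1)^2 = 1
Difference = 225 - 1 = 224
This equals 4*L1*L2 = 4*8*7 = 224
Workspace area = 224*pi

224


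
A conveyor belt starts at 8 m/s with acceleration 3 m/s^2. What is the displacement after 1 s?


Given: v0 = 8 m/s, a = 3 m/s^2, t = 1 s
Using s = v0*t + (1/2)*a*t^2
s = 8*1 + (1/2)*3*1^2
s = 8 + (1/2)*3
s = 8 + 3/2
s = 19/2

19/2 m


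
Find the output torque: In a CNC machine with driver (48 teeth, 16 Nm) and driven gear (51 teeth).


Given: N1 = 48, N2 = 51, T1 = 16 Nm
Using T2/T1 = N2/N1
T2 = T1 * N2 / N1
T2 = 16 * 51 / 48
T2 = 816 / 48
T2 = 17 Nm

17 Nm


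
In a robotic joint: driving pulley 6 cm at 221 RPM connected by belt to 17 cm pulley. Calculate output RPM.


Given: D1 = 6 cm, w1 = 221 RPM, D2 = 17 cm
Using D1*w1 = D2*w2
w2 = D1*w1 / D2
w2 = 6*221 / 17
w2 = 1326 / 17
w2 = 78 RPM

78 RPM


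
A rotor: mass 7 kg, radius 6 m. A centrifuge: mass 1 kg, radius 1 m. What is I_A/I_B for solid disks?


Given: M1=7 kg, R1=6 m, M2=1 kg, R2=1 m
For a disk: I = (1/2)*M*R^2, so I_A/I_B = (M1*R1^2)/(M2*R2^2)
M1*R1^2 = 7*36 = 252
M2*R2^2 = 1*1 = 1
I_A/I_B = 252/1 = 252

252


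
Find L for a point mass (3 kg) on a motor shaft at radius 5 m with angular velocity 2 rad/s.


Given: m = 3 kg, r = 5 m, omega = 2 rad/s
For a point mass: I = m*r^2
I = 3*5^2 = 3*25 = 75
L = I*omega = 75*2
L = 150 kg*m^2/s

150 kg*m^2/s


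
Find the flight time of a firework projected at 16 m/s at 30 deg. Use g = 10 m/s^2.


Given: v0 = 16 m/s, theta = 30 deg, g = 10 m/s^2
sin(30) = 1/2
Using T = 2*v0*sin(theta) / g
T = 2*16*1/2 / 10
T = 16 / 10
T = 8/5 s

8/5 s


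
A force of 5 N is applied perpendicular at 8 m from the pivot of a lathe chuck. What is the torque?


Given: F = 5 N, r = 8 m, angle = 90 deg (perpendicular)
Using tau = F * r * sin(90)
sin(90) = 1
tau = 5 * 8 * 1
tau = 40 Nm

40 Nm


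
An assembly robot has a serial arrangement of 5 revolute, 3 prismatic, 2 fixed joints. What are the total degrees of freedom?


Given: serial robot with 5 revolute, 3 prismatic, 2 fixed joints
DOF contribution per joint type: revolute=1, prismatic=1, spherical=3, fixed=0
DOF = 5*1 + 3*1 + 2*0
DOF = 8

8


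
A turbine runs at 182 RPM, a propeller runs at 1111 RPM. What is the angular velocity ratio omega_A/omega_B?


Given: RPM_A = 182, RPM_B = 1111
omega = 2*pi*RPM/60, so omega_A/omega_B = RPM_A / RPM_B
omega_A/omega_B = 182 / 1111
omega_A/omega_B = 182/1111

182/1111


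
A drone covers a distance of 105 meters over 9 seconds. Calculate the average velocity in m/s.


Given: distance d = 105 m, time t = 9 s
Using v = d / t
v = 105 / 9
v = 35/3 m/s

35/3 m/s


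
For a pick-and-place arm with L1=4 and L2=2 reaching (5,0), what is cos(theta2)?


Given: L1 = 4, L2 = 2, target (x, y) = (5, 0)
Using cos(theta2) = (x^2 + y^2 - L1^2 - L2^2) / (2*L1*L2)
x^2 + y^2 = 5^2 + 0 = 25
L1^2 + L2^2 = 16 + 4 = 20
Numerator = 25 - 20 = 5
Denominator = 2*4*2 = 16
cos(theta2) = 5/16 = 5/16

5/16


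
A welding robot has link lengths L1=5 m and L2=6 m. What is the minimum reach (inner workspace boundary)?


Given: L1 = 5 m, L2 = 6 m
For a 2-link planar arm, min reach = |L1 - L2| (second link folded back)
Min reach = |5 - 6|
Min reach = 1 m

1 m


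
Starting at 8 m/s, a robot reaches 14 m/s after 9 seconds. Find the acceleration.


Given: initial velocity v0 = 8 m/s, final velocity v = 14 m/s, time t = 9 s
Using a = (v - v0) / t
a = (14 - 8) / 9
a = 6 / 9
a = 2/3 m/s^2

2/3 m/s^2


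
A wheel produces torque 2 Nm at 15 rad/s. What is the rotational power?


Given: tau = 2 Nm, omega = 15 rad/s
Using P = tau * omega
P = 2 * 15
P = 30 W

30 W


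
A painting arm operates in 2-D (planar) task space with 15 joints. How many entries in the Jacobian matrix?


Given: task space dimension = 2, joints = 15
Jacobian is a 2 x 15 matrix
Total entries = rows * columns
Total = 2 * 15
Total = 30

30


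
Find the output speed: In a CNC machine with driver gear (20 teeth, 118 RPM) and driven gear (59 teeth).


Given: N1 = 20 teeth, w1 = 118 RPM, N2 = 59 teeth
Using N1*w1 = N2*w2
w2 = N1*w1 / N2
w2 = 20*118 / 59
w2 = 2360 / 59
w2 = 40 RPM

40 RPM


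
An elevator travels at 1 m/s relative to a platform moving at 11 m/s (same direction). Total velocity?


Given: object velocity = 1 m/s, platform velocity = 11 m/s (same direction)
Using classical velocity addition: v_total = v_object + v_platform
v_total = 1 + 11
v_total = 12 m/s

12 m/s


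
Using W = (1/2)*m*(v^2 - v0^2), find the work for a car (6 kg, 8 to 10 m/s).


Given: m = 6 kg, v0 = 8 m/s, v = 10 m/s
Using W = (1/2)*m*(v^2 - v0^2)
v^2 = 10^2 = 100
v0^2 = 8^2 = 64
v^2 - v0^2 = 100 - 64 = 36
W = (1/2)*6*36 = 108 J

108 J


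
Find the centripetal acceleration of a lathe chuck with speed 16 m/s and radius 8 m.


Given: v = 16 m/s, r = 8 m
Using a_c = v^2 / r
a_c = 16^2 / 8
a_c = 256 / 8
a_c = 32 m/s^2

32 m/s^2


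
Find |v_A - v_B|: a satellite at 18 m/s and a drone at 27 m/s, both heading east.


Given: v_A = 18 m/s east, v_B = 27 m/s east
Both move in the same direction; relative speed = |v_A - v_B|
|18 - 27| = |-9|
= 9 m/s

9 m/s


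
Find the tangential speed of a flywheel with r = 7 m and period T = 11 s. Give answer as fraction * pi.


Given: radius r = 7 m, period T = 11 s
Using v = 2*pi*r / T
v = 2*pi*7 / 11
v = 14*pi / 11
v = 14/11*pi m/s

14/11*pi m/s


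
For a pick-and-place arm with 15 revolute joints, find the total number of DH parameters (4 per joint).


Given: 15 joints, 4 DH parameters per joint (d, theta, a, alpha)
Total DH parameters = number_of_joints * 4
Total = 15 * 4
Total = 60

60


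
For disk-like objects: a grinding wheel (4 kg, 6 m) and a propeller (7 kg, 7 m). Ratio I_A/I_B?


Given: M1=4 kg, R1=6 m, M2=7 kg, R2=7 m
For a disk: I = (1/2)*M*R^2, so I_A/I_B = (M1*R1^2)/(M2*R2^2)
M1*R1^2 = 4*36 = 144
M2*R2^2 = 7*49 = 343
I_A/I_B = 144/343 = 144/343

144/343


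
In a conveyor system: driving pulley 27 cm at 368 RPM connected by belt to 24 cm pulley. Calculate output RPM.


Given: D1 = 27 cm, w1 = 368 RPM, D2 = 24 cm
Using D1*w1 = D2*w2
w2 = D1*w1 / D2
w2 = 27*368 / 24
w2 = 9936 / 24
w2 = 414 RPM

414 RPM


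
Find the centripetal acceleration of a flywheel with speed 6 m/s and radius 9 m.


Given: v = 6 m/s, r = 9 m
Using a_c = v^2 / r
a_c = 6^2 / 9
a_c = 36 / 9
a_c = 4 m/s^2

4 m/s^2


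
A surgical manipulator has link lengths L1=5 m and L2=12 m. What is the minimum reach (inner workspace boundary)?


Given: L1 = 5 m, L2 = 12 m
For a 2-link planar arm, min reach = |L1 - L2| (second link folded back)
Min reach = |5 - 12|
Min reach = 7 m

7 m


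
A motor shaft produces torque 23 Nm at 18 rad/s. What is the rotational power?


Given: tau = 23 Nm, omega = 18 rad/s
Using P = tau * omega
P = 23 * 18
P = 414 W

414 W


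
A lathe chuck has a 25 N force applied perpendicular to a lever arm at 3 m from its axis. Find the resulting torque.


Given: F = 25 N, r = 3 m, angle = 90 deg (perpendicular)
Using tau = F * r * sin(90)
sin(90) = 1
tau = 25 * 3 * 1
tau = 75 Nm

75 Nm


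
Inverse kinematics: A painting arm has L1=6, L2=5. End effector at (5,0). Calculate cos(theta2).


Given: L1 = 6, L2 = 5, target (x, y) = (5, 0)
Using cos(theta2) = (x^2 + y^2 - L1^2 - L2^2) / (2*L1*L2)
x^2 + y^2 = 5^2 + 0 = 25
L1^2 + L2^2 = 36 + 25 = 61
Numerator = 25 - 61 = -36
Denominator = 2*6*5 = 60
cos(theta2) = -36/60 = -3/5

-3/5


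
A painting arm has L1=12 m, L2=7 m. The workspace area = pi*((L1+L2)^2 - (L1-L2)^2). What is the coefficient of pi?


Given: L1 = 12, L2 = 7
(L1+L2)^2 = (19)^2 = 361
(L1-L2)^2 = (5)^2 = 25
Difference = 361 - 25 = 336
This equals 4*L1*L2 = 4*12*7 = 336
Workspace area = 336*pi

336


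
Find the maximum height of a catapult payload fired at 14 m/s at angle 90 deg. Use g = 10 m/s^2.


Given: v0 = 14 m/s, theta = 90 deg, g = 10 m/s^2
sin^2(90) = 1
Using H = v0^2 * sin^2(theta) / (2*g)
H = 14^2 * 1 / (2*10)
H = 196 * 1 / 20
H = 196 / 20
H = 49/5 m

49/5 m


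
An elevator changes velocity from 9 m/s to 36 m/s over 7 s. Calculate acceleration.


Given: initial velocity v0 = 9 m/s, final velocity v = 36 m/s, time t = 7 s
Using a = (v - v0) / t
a = (36 - 9) / 7
a = 27 / 7
a = 27/7 m/s^2

27/7 m/s^2


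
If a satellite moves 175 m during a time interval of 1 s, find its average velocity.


Given: distance d = 175 m, time t = 1 s
Using v = d / t
v = 175 / 1
v = 175 m/s

175 m/s


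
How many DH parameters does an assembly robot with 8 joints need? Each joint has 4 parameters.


Given: 8 joints, 4 DH parameters per joint (d, theta, a, alpha)
Total DH parameters = number_of_joints * 4
Total = 8 * 4
Total = 32

32
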